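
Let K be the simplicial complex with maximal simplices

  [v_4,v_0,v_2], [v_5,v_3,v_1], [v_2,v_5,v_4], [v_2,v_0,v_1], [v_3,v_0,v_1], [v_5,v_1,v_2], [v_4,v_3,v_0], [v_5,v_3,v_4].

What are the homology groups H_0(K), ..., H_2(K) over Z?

K has 6 vertices, 12 edges, 8 triangles.
rank ∂_0 = 0, rank ∂_1 = 5 ⇒ b_0 = 6 − 0 − 5 = 1; all invariant factors of ∂_1 are 1 so no torsion. So H_0 = Z.
rank ∂_1 = 5, rank ∂_2 = 7 ⇒ b_1 = 12 − 5 − 7 = 0; all invariant factors of ∂_2 are 1 so no torsion. So H_1 = 0.
rank ∂_2 = 7, rank ∂_3 = 0 ⇒ b_2 = 8 − 7 − 0 = 1. So H_2 = Z.

H_0 = Z,  H_1 = 0,  H_2 = Z.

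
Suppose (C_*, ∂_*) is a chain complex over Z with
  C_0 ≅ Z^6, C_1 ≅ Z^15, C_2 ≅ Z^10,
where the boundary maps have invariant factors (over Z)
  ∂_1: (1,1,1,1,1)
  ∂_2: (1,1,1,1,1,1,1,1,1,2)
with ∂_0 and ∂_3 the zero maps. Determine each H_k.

H_0: b_0 = 6 − 0 − 5 = 1; torsion from ∂_1 factors > 1: none. So H_0 ≅ Z.
H_1: b_1 = 15 − 5 − 10 = 0; torsion from ∂_2 factors > 1: [2]. So H_1 ≅ Z/2.
H_2: b_2 = 10 − 10 − 0 = 0; torsion from ∂_3 factors > 1: none. So H_2 ≅ 0.

H_0 ≅ Z,  H_1 ≅ Z/2,  H_2 = 0.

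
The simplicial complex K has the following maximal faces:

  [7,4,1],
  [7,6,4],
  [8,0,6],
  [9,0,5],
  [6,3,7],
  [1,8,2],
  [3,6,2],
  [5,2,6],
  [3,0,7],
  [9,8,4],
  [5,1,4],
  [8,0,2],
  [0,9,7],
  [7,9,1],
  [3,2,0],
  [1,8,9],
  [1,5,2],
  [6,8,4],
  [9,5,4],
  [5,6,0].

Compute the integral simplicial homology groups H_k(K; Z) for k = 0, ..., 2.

H_0 = Z,  H_1 = Z ⊕ Z/2,  H_2 = 0.

We work with the vertex ordering 0 < 1 < 2 < 3 < 4 < 5 < 6 < 7 < 8 < 9. The simplices of K, each written with vertices in increasing order, are:

  0-simplices (10): [0], [1], [2], [3], [4], [5], [6], [7], [8], [9]
  1-simplices (30): (30 of them)
  2-simplices (20): (20 of them)

so the chain groups are C_0 ≅ Z^10, C_1 ≅ Z^30, C_2 ≅ Z^20.

The boundary map ∂_1: C_1 → C_0 maps an edge to its endpoints' difference, ∂[p,q] = q − p. For instance
  ∂[1,5] = [5] − [1].
As a 10×30 matrix over Z this has rank 9, with invariant factors (1,1,1,1,1,1,1,1,1).

Boundary ∂_2: C_2 → C_1 sends each 2-simplex [p,q,r] to [q,r] − [p,r] + [p,q]. For instance
  ∂[1,4,7] = [4,7] − [1,7] + [1,4],
  ∂[4,5,9] = [5,9] − [4,9] + [4,5].
This gives a 30×20 integer matrix of rank 20; reducing to Smith normal form yields diagonal entries (1,1,1,1,1,1,1,1,1,1,1,1,1,1,1,1,1,1,1,2).

Now H_k = ker ∂_k / im ∂_{k+1}, so:

  H_0: rank C_0 − rank ∂_1 = 10 − 9 = 1, and the invariant factors of ∂_1 are all 1, so H_0 ≅ Z.
  H_1: rank ker ∂_1 − rank ∂_2 = (30 − 9) − 20 = 1, and ∂_2 has invariant factor 2 > 1, so H_1 ≅ Z ⊕ Z/2.
  H_2: rank ker ∂_2 − rank ∂_3 = (20 − 20) − 0 = 0, and there is no ∂_3, so H_2 ≅ 0.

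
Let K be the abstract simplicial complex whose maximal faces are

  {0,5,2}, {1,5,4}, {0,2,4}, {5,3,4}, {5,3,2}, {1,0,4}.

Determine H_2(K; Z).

H_2 = 0.

We work with the vertex ordering 0 < 1 < 2 < 3 < 4 < 5. The simplices of K, each written with vertices in increasing order, are:

  0-simplices (6): [0], [1], [2], [3], [4], [5]
  1-simplices (12): [0,1], [0,2], [0,4], [0,5], [1,4], [1,5], [2,3], [2,4], [2,5], [3,4], [3,5], [4,5]
  2-simplices (6): [0,1,4], [0,2,4], [0,2,5], [1,4,5], [2,3,5], [3,4,5]

so the chain groups are C_0 ≅ Z^6, C_1 ≅ Z^12, C_2 ≅ Z^6.

The boundary map ∂_1: C_1 → C_0 is given by ∂[p,q] = [q] − [p].
The 6×12 boundary matrix has rank 5 and Smith normal form diag(1,1,1,1,1).

The boundary map ∂_2: C_2 → C_1 acts by ∂[p,q,r] = [q,r] − [p,r] + [p,q]. For instance
  ∂[1,4,5] = [4,5] − [1,5] + [1,4],
  ∂[0,2,5] = [2,5] − [0,5] + [0,2].
The resulting 12×6 matrix has rank 6, and its Smith normal form has invariant factors (1,1,1,1,1,1).

Reading off H_k = ker ∂_k / im ∂_{k+1}:

  H_2: rank ker ∂_2 − rank ∂_3 = (6 − 6) − 0 = 0, and there is no ∂_3, so H_2 = 0.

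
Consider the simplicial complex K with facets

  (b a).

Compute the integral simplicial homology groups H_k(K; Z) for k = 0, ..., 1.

H_0 ≅ Z,  H_1 = 0.

Fix the vertex order a < b and write every simplex with vertices in increasing order. Then dim K = 1 and the simplices of K are:

  0-simplices (2): a, b
  1-simplices (1): ab

Hence C_0 ≅ Z^2, C_1 ≅ Z^1.

∂_1: C_1 → C_0 maps an edge to its endpoints' difference, ∂[p,q] = q − p.
The resulting 2×1 matrix has rank 1, and its Smith normal form has invariant factors (1).

Reading off H_k = ker ∂_k / im ∂_{k+1}:

  H_0: rank C_0 − rank ∂_1 = 2 − 1 = 1, and the invariant factors of ∂_1 are all 1, so H_0 ≅ Z.
  H_1: rank ker ∂_1 − rank ∂_2 = (1 − 1) − 0 = 0, and there is no ∂_2, so H_1 ≅ 0.

As a check, the Euler characteristic is 2 − 1 = 1, which agrees with 1 − 0 = 1.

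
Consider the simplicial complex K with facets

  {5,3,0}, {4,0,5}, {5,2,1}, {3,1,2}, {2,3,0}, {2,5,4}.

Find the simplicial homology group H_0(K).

H_0 ≅ Z.

Fix the vertex order 0 < 1 < 2 < 3 < 4 < 5 and write every simplex with vertices in increasing order. Then dim K = 2 and the simplices of K are:

  0-simplices (6): [0], [1], [2], [3], [4], [5]
  1-simplices (12): [0,2], [0,3], [0,4], [0,5], [1,2], [1,3], [1,5], [2,3], [2,4], [2,5], [3,5], [4,5]
  2-simplices (6): [0,2,3], [0,3,5], [0,4,5], [1,2,3], [1,2,5], [2,4,5]

giving chain groups C_0 ≅ Z^6, C_1 ≅ Z^12, C_2 ≅ Z^6.

The boundary map ∂_1: C_1 → C_0 is given by ∂[p,q] = [q] − [p].
The 6×12 boundary matrix has rank 5 and Smith normal form diag(1,1,1,1,1).

The boundary map ∂_2: C_2 → C_1 sends each 2-simplex [p,q,r] to [q,r] − [p,r] + [p,q]. For instance
  ∂[1,2,5] = [2,5] − [1,5] + [1,2],
  ∂[2,4,5] = [4,5] − [2,5] + [2,4].
The 12×6 boundary matrix has rank 6 and Smith normal form diag(1,1,1,1,1,1).

Now H_k = ker ∂_k / im ∂_{k+1}, so:

  H_0: rank C_0 − rank ∂_1 = 6 − 5 = 1, and the invariant factors of ∂_1 are all 1, so H_0 = Z.

(K is a triangulation of the cylinder S^1 x I.)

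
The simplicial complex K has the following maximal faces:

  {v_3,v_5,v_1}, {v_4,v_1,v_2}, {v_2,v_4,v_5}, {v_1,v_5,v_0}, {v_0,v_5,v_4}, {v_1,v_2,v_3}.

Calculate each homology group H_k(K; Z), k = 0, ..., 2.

Take the total order v_0 < v_1 < v_2 < v_3 < v_4 < v_5 on the vertex set. Then K (dimension 2) consists of the simplices:

  0-simplices (6): [v_0], [v_1], [v_2], [v_3], [v_4], [v_5]
  1-simplices (12): [v_0,v_1], [v_0,v_4], [v_0,v_5], [v_1,v_2], [v_1,v_3], [v_1,v_4], [v_1,v_5], [v_2,v_3], [v_2,v_4], [v_2,v_5], [v_3,v_5], [v_4,v_5]
  2-simplices (6): [v_0,v_1,v_5], [v_0,v_4,v_5], [v_1,v_2,v_3], [v_1,v_2,v_4], [v_1,v_3,v_5], [v_2,v_4,v_5]

Hence C_0 ≅ Z^6, C_1 ≅ Z^12, C_2 ≅ Z^6.

The boundary map ∂_1: C_1 → C_0 is given by ∂[p,q] = [q] − [p].
As a 6×12 matrix over Z this has rank 5, with invariant factors (1,1,1,1,1).

∂_2: C_2 → C_1 maps a triangle to the signed sum of its edges. For instance
  ∂[v_1,v_2,v_3] = [v_2,v_3] − [v_1,v_3] + [v_1,v_2],
  ∂[v_1,v_3,v_5] = [v_3,v_5] − [v_1,v_5] + [v_1,v_3].
As a 12×6 matrix over Z this has rank 6, with invariant factors (1,1,1,1,1,1).

From H_k ≅ ker(∂_k) / im(∂_{k+1}) we obtain:

  H_0: rank C_0 − rank ∂_1 = 6 − 5 = 1, and the invariant factors of ∂_1 are all 1, so H_0 ≅ Z.
  H_1: rank ker ∂_1 − rank ∂_2 = (12 − 5) − 6 = 1, and the invariant factors of ∂_2 are all 1, so H_1 ≅ Z.
  H_2: rank ker ∂_2 − rank ∂_3 = (6 − 6) − 0 = 0, and there is no ∂_3, so H_2 ≅ 0.

As a check, the Euler characteristic is 6 − 12 + 6 = 0, which agrees with 1 − 1 + 0 = 0.

H_0 = Z,  H_1 = Z,  H_2 = 0.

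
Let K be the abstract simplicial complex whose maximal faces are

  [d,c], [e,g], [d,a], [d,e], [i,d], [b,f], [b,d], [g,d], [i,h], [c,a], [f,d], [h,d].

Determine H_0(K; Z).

H_0 ≅ Z.

K has 9 vertices, 12 edges.
rank ∂_0 = 0, rank ∂_1 = 8 ⇒ b_0 = 9 − 0 − 8 = 1; all invariant factors of ∂_1 are 1 so no torsion. So H_0 ≅ Z.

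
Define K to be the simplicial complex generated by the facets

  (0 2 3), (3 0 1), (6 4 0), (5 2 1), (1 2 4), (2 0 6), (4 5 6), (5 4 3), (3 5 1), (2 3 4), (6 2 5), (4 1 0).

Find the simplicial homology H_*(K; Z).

Fix the vertex order 0 < 1 < 2 < 3 < 4 < 5 < 6 and write every simplex with vertices in increasing order. Then dim K = 2 and the simplices of K are:

  0-simplices (7): [0], [1], [2], [3], [4], [5], [6]
  1-simplices (18): [0,1], [0,2], [0,3], [0,4], [0,6], [1,2], [1,3], [1,4], [1,5], [2,3], [2,4], [2,5], [2,6], [3,4], [3,5], [4,5], [4,6], [5,6]
  2-simplices (12): [0,1,3], [0,1,4], [0,2,3], [0,2,6], [0,4,6], [1,2,4], [1,2,5], [1,3,5], [2,3,4], [2,5,6], [3,4,5], [4,5,6]

giving chain groups C_0 ≅ Z^7, C_1 ≅ Z^18, C_2 ≅ Z^12.

∂_1: C_1 → C_0 is given by ∂[p,q] = [q] − [p].
As a 7×18 matrix over Z this has rank 6, with invariant factors (1,1,1,1,1,1).

∂_2: C_2 → C_1 maps a triangle to the signed sum of its edges. For instance
  ∂[4,5,6] = [5,6] − [4,6] + [4,5],
  ∂[1,3,5] = [3,5] − [1,5] + [1,3].
This gives a 18×12 integer matrix of rank 12; reducing to Smith normal form yields diagonal entries (1,1,1,1,1,1,1,1,1,1,1,2).

From H_k ≅ ker(∂_k) / im(∂_{k+1}) we obtain:

  H_0: rank C_0 − rank ∂_1 = 7 − 6 = 1, and the invariant factors of ∂_1 are all 1, so H_0 ≅ Z.
  H_1: rank ker ∂_1 − rank ∂_2 = (18 − 6) − 12 = 0, and ∂_2 has invariant factor 2 > 1, so H_1 ≅ Z/2.
  H_2: rank ker ∂_2 − rank ∂_3 = (12 − 12) − 0 = 0, and there is no ∂_3, so H_2 ≅ 0.

H_0 ≅ Z,  H_1 ≅ Z/2,  H_2 = 0.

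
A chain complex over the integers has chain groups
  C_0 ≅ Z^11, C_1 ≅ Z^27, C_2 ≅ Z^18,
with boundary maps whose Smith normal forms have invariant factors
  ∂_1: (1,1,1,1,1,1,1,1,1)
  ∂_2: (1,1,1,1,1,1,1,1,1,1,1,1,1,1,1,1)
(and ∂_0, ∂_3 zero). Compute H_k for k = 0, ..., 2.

H_0 ≅ Z^2,  H_1 ≅ Z^2,  H_2 ≅ Z^2.

H_0: b_0 = 11 − 0 − 9 = 2; torsion from ∂_1 factors > 1: none. So H_0 ≅ Z^2.
H_1: b_1 = 27 − 9 − 16 = 2; torsion from ∂_2 factors > 1: none. So H_1 ≅ Z^2.
H_2: b_2 = 18 − 16 − 0 = 2; torsion from ∂_3 factors > 1: none. So H_2 ≅ Z^2.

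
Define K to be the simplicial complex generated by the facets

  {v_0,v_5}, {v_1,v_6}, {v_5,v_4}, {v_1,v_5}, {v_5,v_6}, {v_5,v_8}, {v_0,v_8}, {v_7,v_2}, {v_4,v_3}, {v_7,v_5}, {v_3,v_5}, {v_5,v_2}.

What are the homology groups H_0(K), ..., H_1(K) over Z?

K has 9 vertices, 12 edges.
rank ∂_0 = 0, rank ∂_1 = 8 ⇒ b_0 = 9 − 0 − 8 = 1; all invariant factors of ∂_1 are 1 so no torsion. So H_0 ≅ Z.
rank ∂_1 = 8, rank ∂_2 = 0 ⇒ b_1 = 12 − 8 − 0 = 4. So H_1 ≅ Z^4.

H_0 = Z,  H_1 = Z^4.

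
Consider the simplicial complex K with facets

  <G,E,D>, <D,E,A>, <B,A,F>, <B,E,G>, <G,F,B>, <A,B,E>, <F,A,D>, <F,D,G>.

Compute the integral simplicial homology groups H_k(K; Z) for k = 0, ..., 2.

Order the vertices as A < B < D < E < F < G. Listing each simplex with vertices in this order, K has dimension 2 with simplices:

  0-simplices (6): A, B, D, E, F, G
  1-simplices (12): AB, AD, AE, AF, BE, BF, BG, DE, DF, DG, EG, FG
  2-simplices (8): ABE, ABF, ADE, ADF, BEG, BFG, DEG, DFG

giving chain groups C_0 ≅ Z^6, C_1 ≅ Z^12, C_2 ≅ Z^8.

∂_1: C_1 → C_0 is given by ∂[p,q] = [q] − [p].
The resulting 6×12 matrix has rank 5, and its Smith normal form has invariant factors (1,1,1,1,1).

The boundary map ∂_2: C_2 → C_1 sends each 2-simplex [p,q,r] to [q,r] − [p,r] + [p,q]. For instance
  ∂DFG = FG − DG + DF,
  ∂ADE = DE − AE + AD.
This gives a 12×8 integer matrix of rank 7; reducing to Smith normal form yields diagonal entries (1,1,1,1,1,1,1).

Computing H_k = (kernel of ∂_k) / (image of ∂_{k+1}):

  H_0: rank C_0 − rank ∂_1 = 6 − 5 = 1, and the invariant factors of ∂_1 are all 1, so H_0 ≅ Z.
  H_1: rank ker ∂_1 − rank ∂_2 = (12 − 5) − 7 = 0, and the invariant factors of ∂_2 are all 1, so H_1 ≅ 0.
  H_2: rank ker ∂_2 − rank ∂_3 = (8 − 7) − 0 = 1, and there is no ∂_3, so H_2 ≅ Z.

H_0 = Z,  H_1 = 0,  H_2 = Z.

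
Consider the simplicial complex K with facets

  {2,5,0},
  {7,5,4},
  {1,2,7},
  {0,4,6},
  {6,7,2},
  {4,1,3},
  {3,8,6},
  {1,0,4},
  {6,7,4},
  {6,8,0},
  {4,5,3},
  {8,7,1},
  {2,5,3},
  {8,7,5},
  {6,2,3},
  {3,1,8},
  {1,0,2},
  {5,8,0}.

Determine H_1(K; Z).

Take the total order 0 < 1 < 2 < 3 < 4 < 5 < 6 < 7 < 8 on the vertex set. Then K (dimension 2) consists of the simplices:

  0-simplices (9): [0], [1], [2], [3], [4], [5], [6], [7], [8]
  1-simplices (27): (27 of them)
  2-simplices (18): [0,1,2], [0,1,4], [0,2,5], [0,4,6], [0,5,8], [0,6,8], [1,2,7], [1,3,4], [1,3,8], [1,7,8], [2,3,5], [2,3,6], [2,6,7], [3,4,5], [3,6,8], [4,5,7], [4,6,7], [5,7,8]

Hence C_0 ≅ Z^9, C_1 ≅ Z^27, C_2 ≅ Z^18.

The boundary map ∂_1: C_1 → C_0 sends each edge [p,q] (with p < q) to q − p.
As a 9×27 matrix over Z this has rank 8, with invariant factors (1,1,1,1,1,1,1,1).

The boundary map ∂_2: C_2 → C_1 maps a triangle to the signed sum of its edges. For instance
  ∂[2,6,7] = [6,7] − [2,7] + [2,6],
  ∂[0,1,4] = [1,4] − [0,4] + [0,1].
As a 27×18 matrix over Z this has rank 17, with invariant factors (1,1,1,1,1,1,1,1,1,1,1,1,1,1,1,1,1).

Now H_k = ker ∂_k / im ∂_{k+1}, so:

  H_1: rank ker ∂_1 − rank ∂_2 = (27 − 8) − 17 = 2, and the invariant factors of ∂_2 are all 1, so H_1 = Z^2.

H_1 ≅ Z^2.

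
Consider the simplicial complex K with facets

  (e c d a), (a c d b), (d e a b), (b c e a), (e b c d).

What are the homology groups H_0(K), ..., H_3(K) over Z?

We work with the vertex ordering a < b < c < d < e. The simplices of K, each written with vertices in increasing order, are:

  0-simplices (5): a, b, c, d, e
  1-simplices (10): ab, ac, ad, ae, bc, bd, be, cd, ce, de
  2-simplices (10): abc, abd, abe, acd, ace, ade, bcd, bce, bde, cde
  3-simplices (5): abcd, abce, abde, acde, bcde

so the chain groups are C_0 ≅ Z^5, C_1 ≅ Z^10, C_2 ≅ Z^10, C_3 ≅ Z^5.

∂_1: C_1 → C_0 is given by ∂[p,q] = [q] − [p]. For instance
  ∂ad = d − a.
As a 5×10 matrix over Z this has rank 4, with invariant factors (1,1,1,1).

∂_2: C_2 → C_1 sends each 2-simplex [p,q,r] to [q,r] − [p,r] + [p,q]. For instance
  ∂ace = ce − ae + ac,
  ∂cde = de − ce + cd.
This gives a 10×10 integer matrix of rank 6; reducing to Smith normal form yields diagonal entries (1,1,1,1,1,1).

The boundary map ∂_3: C_3 → C_2 sends each 3-simplex σ to the alternating sum Σ_i (−1)^i (σ with its i-th vertex removed). For instance
  ∂acde = cde − ade + ace − acd,
  ∂abce = bce − ace + abe − abc.
The resulting 10×5 matrix has rank 4, and its Smith normal form has invariant factors (1,1,1,1).

Computing H_k = (kernel of ∂_k) / (image of ∂_{k+1}):

  H_0: rank C_0 − rank ∂_1 = 5 − 4 = 1, and the invariant factors of ∂_1 are all 1, so H_0 = Z.
  H_1: rank ker ∂_1 − rank ∂_2 = (10 − 4) − 6 = 0, and the invariant factors of ∂_2 are all 1, so H_1 = 0.
  H_2: rank ker ∂_2 − rank ∂_3 = (10 − 6) − 4 = 0, and the invariant factors of ∂_3 are all 1, so H_2 = 0.
  H_3: rank ker ∂_3 − rank ∂_4 = (5 − 4) − 0 = 1, and there is no ∂_4, so H_3 = Z.

H_0 = Z,  H_1 = 0,  H_2 = 0,  H_3 = Z.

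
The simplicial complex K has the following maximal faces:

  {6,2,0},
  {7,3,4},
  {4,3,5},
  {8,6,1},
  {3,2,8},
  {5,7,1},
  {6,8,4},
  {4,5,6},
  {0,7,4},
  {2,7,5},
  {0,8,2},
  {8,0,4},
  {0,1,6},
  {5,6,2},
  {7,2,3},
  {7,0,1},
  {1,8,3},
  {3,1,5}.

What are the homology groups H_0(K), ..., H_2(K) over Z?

H_0 = Z,  H_1 = Z ⊕ Z/2Z,  H_2 = 0.

Order the vertices as 0 < 1 < 2 < 3 < 4 < 5 < 6 < 7 < 8. Listing each simplex with vertices in this order, K has dimension 2 with simplices:

  0-simplices (9): [0], [1], [2], [3], [4], [5], [6], [7], [8]
  1-simplices (27): (27 of them)
  2-simplices (18): [0,1,6], [0,1,7], [0,2,6], [0,2,8], [0,4,7], [0,4,8], [1,3,5], [1,3,8], [1,5,7], [1,6,8], [2,3,7], [2,3,8], [2,5,6], [2,5,7], [3,4,5], [3,4,7], [4,5,6], [4,6,8]

giving chain groups C_0 ≅ Z^9, C_1 ≅ Z^27, C_2 ≅ Z^18.

The boundary map ∂_1: C_1 → C_0 sends each edge [p,q] (with p < q) to q − p. For instance
  ∂[0,1] = [1] − [0].
This gives a 9×27 integer matrix of rank 8; reducing to Smith normal form yields diagonal entries (1,1,1,1,1,1,1,1).

The boundary map ∂_2: C_2 → C_1 acts by ∂[p,q,r] = [q,r] − [p,r] + [p,q]. For instance
  ∂[2,3,8] = [3,8] − [2,8] + [2,3],
  ∂[1,3,8] = [3,8] − [1,8] + [1,3].
As a 27×18 matrix over Z this has rank 18, with invariant factors (1,1,1,1,1,1,1,1,1,1,1,1,1,1,1,1,1,2).

Computing H_k = (kernel of ∂_k) / (image of ∂_{k+1}):

  H_0: rank C_0 − rank ∂_1 = 9 − 8 = 1, and the invariant factors of ∂_1 are all 1, so H_0 = Z.
  H_1: rank ker ∂_1 − rank ∂_2 = (27 − 8) − 18 = 1, and ∂_2 has invariant factor 2 > 1, so H_1 = Z ⊕ Z/2Z.
  H_2: rank ker ∂_2 − rank ∂_3 = (18 − 18) − 0 = 0, and there is no ∂_3, so H_2 = 0.

As a check, the Euler characteristic is 9 − 27 + 18 = 0, which agrees with 1 − 1 + 0 = 0.
(K is a triangulation of the Klein bottle.)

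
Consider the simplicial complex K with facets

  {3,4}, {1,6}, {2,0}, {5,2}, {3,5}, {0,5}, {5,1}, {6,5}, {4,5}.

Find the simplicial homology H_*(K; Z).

H_0 = Z,  H_1 = Z^3.

Order the vertices as 0 < 1 < 2 < 3 < 4 < 5 < 6. Listing each simplex with vertices in this order, K has dimension 1 with simplices:

  0-simplices (7): [0], [1], [2], [3], [4], [5], [6]
  1-simplices (9): [0,2], [0,5], [1,5], [1,6], [2,5], [3,4], [3,5], [4,5], [5,6]

giving chain groups C_0 ≅ Z^7, C_1 ≅ Z^9.

The boundary map ∂_1: C_1 → C_0 sends each edge [p,q] (with p < q) to q − p. For instance
  ∂[3,5] = [5] − [3].
The resulting 7×9 matrix has rank 6, and its Smith normal form has invariant factors (1,1,1,1,1,1).

Computing H_k = (kernel of ∂_k) / (image of ∂_{k+1}):

  H_0: rank C_0 − rank ∂_1 = 7 − 6 = 1, and the invariant factors of ∂_1 are all 1, so H_0 ≅ Z.
  H_1: rank ker ∂_1 − rank ∂_2 = (9 − 6) − 0 = 3, and there is no ∂_2, so H_1 ≅ Z^3.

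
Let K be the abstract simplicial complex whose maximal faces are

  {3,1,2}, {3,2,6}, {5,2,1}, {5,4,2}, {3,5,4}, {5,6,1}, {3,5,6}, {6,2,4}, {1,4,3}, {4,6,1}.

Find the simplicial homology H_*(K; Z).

H_0 = Z,  H_1 = Z/2Z,  H_2 = 0.

Order the vertices as 1 < 2 < 3 < 4 < 5 < 6. Listing each simplex with vertices in this order, K has dimension 2 with simplices:

  0-simplices (6): [1], [2], [3], [4], [5], [6]
  1-simplices (15): [1,2], [1,3], [1,4], [1,5], [1,6], [2,3], [2,4], [2,5], [2,6], [3,4], [3,5], [3,6], [4,5], [4,6], [5,6]
  2-simplices (10): [1,2,3], [1,2,5], [1,3,4], [1,4,6], [1,5,6], [2,3,6], [2,4,5], [2,4,6], [3,4,5], [3,5,6]

giving chain groups C_0 ≅ Z^6, C_1 ≅ Z^15, C_2 ≅ Z^10.

Boundary ∂_1: C_1 → C_0 sends each edge [p,q] (with p < q) to q − p. For instance
  ∂[4,6] = [6] − [4].
As a 6×15 matrix over Z this has rank 5, with invariant factors (1,1,1,1,1).

Boundary ∂_2: C_2 → C_1 acts by ∂[p,q,r] = [q,r] − [p,r] + [p,q]. For instance
  ∂[2,4,5] = [4,5] − [2,5] + [2,4],
  ∂[1,3,4] = [3,4] − [1,4] + [1,3].
This gives a 15×10 integer matrix of rank 10; reducing to Smith normal form yields diagonal entries (1,1,1,1,1,1,1,1,1,2).

Computing H_k = (kernel of ∂_k) / (image of ∂_{k+1}):

  H_0: rank C_0 − rank ∂_1 = 6 − 5 = 1, and the invariant factors of ∂_1 are all 1, so H_0 ≅ Z.
  H_1: rank ker ∂_1 − rank ∂_2 = (15 − 5) − 10 = 0, and ∂_2 has invariant factor 2 > 1, so H_1 ≅ Z/2Z.
  H_2: rank ker ∂_2 − rank ∂_3 = (10 − 10) − 0 = 0, and there is no ∂_3, so H_2 ≅ 0.

As a check, the Euler characteristic is 6 − 15 + 10 = 1, which agrees with 1 − 0 + 0 = 1.
(K is a triangulation of the real projective plane RP^2.)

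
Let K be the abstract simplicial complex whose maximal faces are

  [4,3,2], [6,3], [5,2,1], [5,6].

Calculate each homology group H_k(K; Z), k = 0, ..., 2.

H_0 ≅ Z,  H_1 ≅ Z,  H_2 = 0.

K has 6 vertices, 8 edges, 2 triangles.
rank ∂_0 = 0, rank ∂_1 = 5 ⇒ b_0 = 6 − 0 − 5 = 1; all invariant factors of ∂_1 are 1 so no torsion. So H_0 = Z.
rank ∂_1 = 5, rank ∂_2 = 2 ⇒ b_1 = 8 − 5 − 2 = 1; all invariant factors of ∂_2 are 1 so no torsion. So H_1 = Z.
rank ∂_2 = 2, rank ∂_3 = 0 ⇒ b_2 = 2 − 2 − 0 = 0. So H_2 = 0.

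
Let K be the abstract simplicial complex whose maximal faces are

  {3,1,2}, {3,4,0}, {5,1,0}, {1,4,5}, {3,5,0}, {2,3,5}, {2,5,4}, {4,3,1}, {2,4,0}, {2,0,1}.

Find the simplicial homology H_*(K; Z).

H_0 = Z,  H_1 = Z/2,  H_2 = 0.

Fix the vertex order 0 < 1 < 2 < 3 < 4 < 5 and write every simplex with vertices in increasing order. Then dim K = 2 and the simplices of K are:

  0-simplices (6): [0], [1], [2], [3], [4], [5]
  1-simplices (15): [0,1], [0,2], [0,3], [0,4], [0,5], [1,2], [1,3], [1,4], [1,5], [2,3], [2,4], [2,5], [3,4], [3,5], [4,5]
  2-simplices (10): [0,1,2], [0,1,5], [0,2,4], [0,3,4], [0,3,5], [1,2,3], [1,3,4], [1,4,5], [2,3,5], [2,4,5]

giving chain groups C_0 ≅ Z^6, C_1 ≅ Z^15, C_2 ≅ Z^10.

The boundary map ∂_1: C_1 → C_0 sends each edge [p,q] (with p < q) to q − p. For instance
  ∂[0,3] = [3] − [0].
This gives a 6×15 integer matrix of rank 5; reducing to Smith normal form yields diagonal entries (1,1,1,1,1).

The boundary map ∂_2: C_2 → C_1 acts by ∂[p,q,r] = [q,r] − [p,r] + [p,q]. For instance
  ∂[1,3,4] = [3,4] − [1,4] + [1,3],
  ∂[0,3,5] = [3,5] − [0,5] + [0,3].
As a 15×10 matrix over Z this has rank 10, with invariant factors (1,1,1,1,1,1,1,1,1,2).

From H_k ≅ ker(∂_k) / im(∂_{k+1}) we obtain:

  H_0: rank C_0 − rank ∂_1 = 6 − 5 = 1, and the invariant factors of ∂_1 are all 1, so H_0 = Z.
  H_1: rank ker ∂_1 − rank ∂_2 = (15 − 5) − 10 = 0, and ∂_2 has invariant factor 2 > 1, so H_1 = Z/2.
  H_2: rank ker ∂_2 − rank ∂_3 = (10 − 10) − 0 = 0, and there is no ∂_3, so H_2 = 0.

(K is a triangulation of the real projective plane RP^2.)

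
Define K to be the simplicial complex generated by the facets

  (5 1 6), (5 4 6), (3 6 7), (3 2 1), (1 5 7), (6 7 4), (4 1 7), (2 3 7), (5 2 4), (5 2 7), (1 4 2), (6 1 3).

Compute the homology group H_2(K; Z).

H_2 = 0.

K has 7 vertices, 18 edges, 12 triangles.
rank ∂_2 = 12, rank ∂_3 = 0 ⇒ b_2 = 12 − 12 − 0 = 0. So H_2 = 0.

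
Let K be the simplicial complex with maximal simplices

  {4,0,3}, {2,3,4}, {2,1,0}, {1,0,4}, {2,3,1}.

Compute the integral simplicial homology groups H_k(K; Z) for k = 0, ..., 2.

H_0 ≅ Z,  H_1 ≅ Z,  H_2 = 0.

Take the total order 0 < 1 < 2 < 3 < 4 on the vertex set. Then K (dimension 2) consists of the simplices:

  0-simplices (5): [0], [1], [2], [3], [4]
  1-simplices (10): [0,1], [0,2], [0,3], [0,4], [1,2], [1,3], [1,4], [2,3], [2,4], [3,4]
  2-simplices (5): [0,1,2], [0,1,4], [0,3,4], [1,2,3], [2,3,4]

Hence C_0 ≅ Z^5, C_1 ≅ Z^10, C_2 ≅ Z^5.

The boundary map ∂_1: C_1 → C_0 is given by ∂[p,q] = [q] − [p].
This gives a 5×10 integer matrix of rank 4; reducing to Smith normal form yields diagonal entries (1,1,1,1).

The boundary map ∂_2: C_2 → C_1 sends each 2-simplex [p,q,r] to [q,r] − [p,r] + [p,q]. For instance
  ∂[0,1,4] = [1,4] − [0,4] + [0,1],
  ∂[2,3,4] = [3,4] − [2,4] + [2,3].
This gives a 10×5 integer matrix of rank 5; reducing to Smith normal form yields diagonal entries (1,1,1,1,1).

Now H_k = ker ∂_k / im ∂_{k+1}, so:

  H_0: rank C_0 − rank ∂_1 = 5 − 4 = 1, and the invariant factors of ∂_1 are all 1, so H_0 = Z.
  H_1: rank ker ∂_1 − rank ∂_2 = (10 − 4) − 5 = 1, and the invariant factors of ∂_2 are all 1, so H_1 = Z.
  H_2: rank ker ∂_2 − rank ∂_3 = (5 − 5) − 0 = 0, and there is no ∂_3, so H_2 = 0.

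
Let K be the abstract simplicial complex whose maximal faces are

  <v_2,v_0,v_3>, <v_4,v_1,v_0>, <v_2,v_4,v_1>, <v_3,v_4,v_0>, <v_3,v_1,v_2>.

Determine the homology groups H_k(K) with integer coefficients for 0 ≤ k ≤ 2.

H_0 = Z,  H_1 = Z,  H_2 = 0.

K has 5 vertices, 10 edges, 5 triangles.
rank ∂_0 = 0, rank ∂_1 = 4 ⇒ b_0 = 5 − 0 − 4 = 1; all invariant factors of ∂_1 are 1 so no torsion. So H_0 = Z.
rank ∂_1 = 4, rank ∂_2 = 5 ⇒ b_1 = 10 − 4 − 5 = 1; all invariant factors of ∂_2 are 1 so no torsion. So H_1 = Z.
rank ∂_2 = 5, rank ∂_3 = 0 ⇒ b_2 = 5 − 5 − 0 = 0. So H_2 = 0.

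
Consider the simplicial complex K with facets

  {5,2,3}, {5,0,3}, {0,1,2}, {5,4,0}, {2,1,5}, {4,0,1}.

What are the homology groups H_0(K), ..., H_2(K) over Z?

Order the vertices as 0 < 1 < 2 < 3 < 4 < 5. Listing each simplex with vertices in this order, K has dimension 2 with simplices:

  0-simplices (6): [0], [1], [2], [3], [4], [5]
  1-simplices (12): [0,1], [0,2], [0,3], [0,4], [0,5], [1,2], [1,4], [1,5], [2,3], [2,5], [3,5], [4,5]
  2-simplices (6): [0,1,2], [0,1,4], [0,3,5], [0,4,5], [1,2,5], [2,3,5]

so the chain groups are C_0 ≅ Z^6, C_1 ≅ Z^12, C_2 ≅ Z^6.

The boundary map ∂_1: C_1 → C_0 is given by ∂[p,q] = [q] − [p]. For instance
  ∂[2,3] = [3] − [2].
This gives a 6×12 integer matrix of rank 5; reducing to Smith normal form yields diagonal entries (1,1,1,1,1).

The boundary map ∂_2: C_2 → C_1 acts by ∂[p,q,r] = [q,r] − [p,r] + [p,q]. For instance
  ∂[1,2,5] = [2,5] − [1,5] + [1,2],
  ∂[0,4,5] = [4,5] − [0,5] + [0,4].
The resulting 12×6 matrix has rank 6, and its Smith normal form has invariant factors (1,1,1,1,1,1).

From H_k ≅ ker(∂_k) / im(∂_{k+1}) we obtain:

  H_0: rank C_0 − rank ∂_1 = 6 − 5 = 1, and the invariant factors of ∂_1 are all 1, so H_0 = Z.
  H_1: rank ker ∂_1 − rank ∂_2 = (12 − 5) − 6 = 1, and the invariant factors of ∂_2 are all 1, so H_1 = Z.
  H_2: rank ker ∂_2 − rank ∂_3 = (6 − 6) − 0 = 0, and there is no ∂_3, so H_2 = 0.

H_0 ≅ Z,  H_1 ≅ Z,  H_2 = 0.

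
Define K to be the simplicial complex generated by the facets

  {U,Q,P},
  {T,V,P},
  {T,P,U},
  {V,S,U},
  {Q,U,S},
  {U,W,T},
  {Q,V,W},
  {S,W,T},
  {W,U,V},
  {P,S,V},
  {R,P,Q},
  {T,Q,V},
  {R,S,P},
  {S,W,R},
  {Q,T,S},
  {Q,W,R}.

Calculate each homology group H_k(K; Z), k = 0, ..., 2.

Fix the vertex order P < Q < R < S < T < U < V < W and write every simplex with vertices in increasing order. Then dim K = 2 and the simplices of K are:

  0-simplices (8): P, Q, R, S, T, U, V, W
  1-simplices (24): PQ, PR, PS, PT, PU, PV, QR, QS, QT, QU, QV, QW, RS, RW, ST, SU, SV, SW, TU, TV, TW, UV, UW, VW
  2-simplices (16): PQR, PQU, PRS, PSV, PTU, PTV, QRW, QST, QSU, QTV, QVW, RSW, STW, SUV, TUW, UVW

giving chain groups C_0 ≅ Z^8, C_1 ≅ Z^24, C_2 ≅ Z^16.

The boundary map ∂_1: C_1 → C_0 sends each edge [p,q] (with p < q) to q − p. For instance
  ∂ST = T − S.
The 8×24 boundary matrix has rank 7 and Smith normal form diag(1,1,1,1,1,1,1).

The boundary map ∂_2: C_2 → C_1 sends each 2-simplex [p,q,r] to [q,r] − [p,r] + [p,q]. For instance
  ∂TUW = UW − TW + TU,
  ∂QRW = RW − QW + QR.
The resulting 24×16 matrix has rank 15, and its Smith normal form has invariant factors (1,1,1,1,1,1,1,1,1,1,1,1,1,1,1).

From H_k ≅ ker(∂_k) / im(∂_{k+1}) we obtain:

  H_0: rank C_0 − rank ∂_1 = 8 − 7 = 1, and the invariant factors of ∂_1 are all 1, so H_0 = Z.
  H_1: rank ker ∂_1 − rank ∂_2 = (24 − 7) − 15 = 2, and the invariant factors of ∂_2 are all 1, so H_1 = Z^2.
  H_2: rank ker ∂_2 − rank ∂_3 = (16 − 15) − 0 = 1, and there is no ∂_3, so H_2 = Z.

As a check, the Euler characteristic is 8 − 24 + 16 = 0, which agrees with 1 − 2 + 1 = 0.
(K is a triangulation of the torus T^2.)

H_0 ≅ Z,  H_1 ≅ Z^2,  H_2 ≅ Z.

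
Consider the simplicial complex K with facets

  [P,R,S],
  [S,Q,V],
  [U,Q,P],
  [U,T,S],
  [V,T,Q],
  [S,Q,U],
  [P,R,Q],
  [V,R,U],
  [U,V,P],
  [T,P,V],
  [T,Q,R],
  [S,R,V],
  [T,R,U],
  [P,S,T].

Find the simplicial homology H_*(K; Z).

H_0 ≅ Z,  H_1 ≅ Z^2,  H_2 ≅ Z.

Order the vertices as P < Q < R < S < T < U < V. Listing each simplex with vertices in this order, K has dimension 2 with simplices:

  0-simplices (7): P, Q, R, S, T, U, V
  1-simplices (21): PQ, PR, PS, PT, PU, PV, QR, QS, QT, QU, QV, RS, RT, RU, RV, ST, SU, SV, TU, TV, UV
  2-simplices (14): PQR, PQU, PRS, PST, PTV, PUV, QRT, QSU, QSV, QTV, RSV, RTU, RUV, STU

so the chain groups are C_0 ≅ Z^7, C_1 ≅ Z^21, C_2 ≅ Z^14.

Boundary ∂_1: C_1 → C_0 maps an edge to its endpoints' difference, ∂[p,q] = q − p. For instance
  ∂RT = T − R.
As a 7×21 matrix over Z this has rank 6, with invariant factors (1,1,1,1,1,1).

∂_2: C_2 → C_1 acts by ∂[p,q,r] = [q,r] − [p,r] + [p,q]. For instance
  ∂STU = TU − SU + ST,
  ∂PUV = UV − PV + PU.
The resulting 21×14 matrix has rank 13, and its Smith normal form has invariant factors (1,1,1,1,1,1,1,1,1,1,1,1,1).

Reading off H_k = ker ∂_k / im ∂_{k+1}:

  H_0: rank C_0 − rank ∂_1 = 7 − 6 = 1, and the invariant factors of ∂_1 are all 1, so H_0 = Z.
  H_1: rank ker ∂_1 − rank ∂_2 = (21 − 6) − 13 = 2, and the invariant factors of ∂_2 are all 1, so H_1 = Z^2.
  H_2: rank ker ∂_2 − rank ∂_3 = (14 − 13) − 0 = 1, and there is no ∂_3, so H_2 = Z.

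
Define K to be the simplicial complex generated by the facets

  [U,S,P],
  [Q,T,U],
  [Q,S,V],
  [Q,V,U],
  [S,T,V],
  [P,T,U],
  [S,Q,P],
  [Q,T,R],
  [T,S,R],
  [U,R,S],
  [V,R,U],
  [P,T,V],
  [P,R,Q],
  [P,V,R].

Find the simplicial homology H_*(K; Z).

Order the vertices as P < Q < R < S < T < U < V. Listing each simplex with vertices in this order, K has dimension 2 with simplices:

  0-simplices (7): P, Q, R, S, T, U, V
  1-simplices (21): PQ, PR, PS, PT, PU, PV, QR, QS, QT, QU, QV, RS, RT, RU, RV, ST, SU, SV, TU, TV, UV
  2-simplices (14): PQR, PQS, PRV, PSU, PTU, PTV, QRT, QSV, QTU, QUV, RST, RSU, RUV, STV

Hence C_0 ≅ Z^7, C_1 ≅ Z^21, C_2 ≅ Z^14.

∂_1: C_1 → C_0 maps an edge to its endpoints' difference, ∂[p,q] = q − p. For instance
  ∂QU = U − Q.
The 7×21 boundary matrix has rank 6 and Smith normal form diag(1,1,1,1,1,1).

The boundary map ∂_2: C_2 → C_1 maps a triangle to the signed sum of its edges. For instance
  ∂RSU = SU − RU + RS,
  ∂PQR = QR − PR + PQ.
The 21×14 boundary matrix has rank 13 and Smith normal form diag(1,1,1,1,1,1,1,1,1,1,1,1,1).

Now H_k = ker ∂_k / im ∂_{k+1}, so:

  H_0: rank C_0 − rank ∂_1 = 7 − 6 = 1, and the invariant factors of ∂_1 are all 1, so H_0 = Z.
  H_1: rank ker ∂_1 − rank ∂_2 = (21 − 6) − 13 = 2, and the invariant factors of ∂_2 are all 1, so H_1 = Z^2.
  H_2: rank ker ∂_2 − rank ∂_3 = (14 − 13) − 0 = 1, and there is no ∂_3, so H_2 = Z.

H_0 ≅ Z,  H_1 ≅ Z^2,  H_2 ≅ Z.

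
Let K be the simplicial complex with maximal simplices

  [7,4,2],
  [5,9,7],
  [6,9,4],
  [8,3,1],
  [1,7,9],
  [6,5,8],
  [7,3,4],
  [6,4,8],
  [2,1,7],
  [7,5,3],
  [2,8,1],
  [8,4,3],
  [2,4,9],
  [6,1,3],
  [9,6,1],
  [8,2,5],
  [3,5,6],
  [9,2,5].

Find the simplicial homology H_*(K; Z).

Fix the vertex order 1 < 2 < 3 < 4 < 5 < 6 < 7 < 8 < 9 and write every simplex with vertices in increasing order. Then dim K = 2 and the simplices of K are:

  0-simplices (9): [1], [2], [3], [4], [5], [6], [7], [8], [9]
  1-simplices (27): (27 of them)
  2-simplices (18): [1,2,7], [1,2,8], [1,3,6], [1,3,8], [1,6,9], [1,7,9], [2,4,7], [2,4,9], [2,5,8], [2,5,9], [3,4,7], [3,4,8], [3,5,6], [3,5,7], [4,6,8], [4,6,9], [5,6,8], [5,7,9]

so the chain groups are C_0 ≅ Z^9, C_1 ≅ Z^27, C_2 ≅ Z^18.

∂_1: C_1 → C_0 is given by ∂[p,q] = [q] − [p].
As a 9×27 matrix over Z this has rank 8, with invariant factors (1,1,1,1,1,1,1,1).

∂_2: C_2 → C_1 maps a triangle to the signed sum of its edges. For instance
  ∂[2,5,8] = [5,8] − [2,8] + [2,5],
  ∂[1,3,6] = [3,6] − [1,6] + [1,3].
The 27×18 boundary matrix has rank 18 and Smith normal form diag(1,1,1,1,1,1,1,1,1,1,1,1,1,1,1,1,1,2).

Reading off H_k = ker ∂_k / im ∂_{k+1}:

  H_0: rank C_0 − rank ∂_1 = 9 − 8 = 1, and the invariant factors of ∂_1 are all 1, so H_0 = Z.
  H_1: rank ker ∂_1 − rank ∂_2 = (27 − 8) − 18 = 1, and ∂_2 has invariant factor 2 > 1, so H_1 = Z ⊕ Z/2.
  H_2: rank ker ∂_2 − rank ∂_3 = (18 − 18) − 0 = 0, and there is no ∂_3, so H_2 = 0.

As a check, the Euler characteristic is 9 − 27 + 18 = 0, which agrees with 1 − 1 + 0 = 0.

H_0 ≅ Z,  H_1 ≅ Z ⊕ Z/2,  H_2 = 0.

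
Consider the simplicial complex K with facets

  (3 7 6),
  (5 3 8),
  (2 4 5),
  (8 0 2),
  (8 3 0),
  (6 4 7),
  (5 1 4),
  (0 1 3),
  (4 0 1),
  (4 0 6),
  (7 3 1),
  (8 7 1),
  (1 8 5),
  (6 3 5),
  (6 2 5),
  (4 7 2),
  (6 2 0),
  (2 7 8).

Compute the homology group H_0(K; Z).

H_0 ≅ Z.

Fix the vertex order 0 < 1 < 2 < 3 < 4 < 5 < 6 < 7 < 8 and write every simplex with vertices in increasing order. Then dim K = 2 and the simplices of K are:

  0-simplices (9): [0], [1], [2], [3], [4], [5], [6], [7], [8]
  1-simplices (27): (27 of them)
  2-simplices (18): [0,1,3], [0,1,4], [0,2,6], [0,2,8], [0,3,8], [0,4,6], [1,3,7], [1,4,5], [1,5,8], [1,7,8], [2,4,5], [2,4,7], [2,5,6], [2,7,8], [3,5,6], [3,5,8], [3,6,7], [4,6,7]

giving chain groups C_0 ≅ Z^9, C_1 ≅ Z^27, C_2 ≅ Z^18.

∂_1: C_1 → C_0 maps an edge to its endpoints' difference, ∂[p,q] = q − p. For instance
  ∂[6,7] = [7] − [6].
As a 9×27 matrix over Z this has rank 8, with invariant factors (1,1,1,1,1,1,1,1).

The boundary map ∂_2: C_2 → C_1 sends each 2-simplex [p,q,r] to [q,r] − [p,r] + [p,q]. For instance
  ∂[3,6,7] = [6,7] − [3,7] + [3,6],
  ∂[2,7,8] = [7,8] − [2,8] + [2,7].
The resulting 27×18 matrix has rank 18, and its Smith normal form has invariant factors (1,1,1,1,1,1,1,1,1,1,1,1,1,1,1,1,1,2).

Now H_k = ker ∂_k / im ∂_{k+1}, so:

  H_0: rank C_0 − rank ∂_1 = 9 − 8 = 1, and the invariant factors of ∂_1 are all 1, so H_0 ≅ Z.

(K is a triangulation of the Klein bottle.)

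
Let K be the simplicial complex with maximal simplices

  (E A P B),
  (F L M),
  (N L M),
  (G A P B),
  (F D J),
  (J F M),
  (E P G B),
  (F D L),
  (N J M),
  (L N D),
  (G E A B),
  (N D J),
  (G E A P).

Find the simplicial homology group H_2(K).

H_2 = Z.

K has 11 vertices, 22 edges, 18 triangles, 5 3-simplices.
rank ∂_2 = 13, rank ∂_3 = 4 ⇒ b_2 = 18 − 13 − 4 = 1; all invariant factors of ∂_3 are 1 so no torsion. So H_2 ≅ Z.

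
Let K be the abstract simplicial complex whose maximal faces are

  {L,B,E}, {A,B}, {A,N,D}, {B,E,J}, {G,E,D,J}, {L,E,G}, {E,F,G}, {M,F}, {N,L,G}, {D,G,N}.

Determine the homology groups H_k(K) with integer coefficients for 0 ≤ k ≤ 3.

Fix the vertex order A < B < D < E < F < G < J < L < M < N and write every simplex with vertices in increasing order. Then dim K = 3 and the simplices of K are:

  0-simplices (10): A, B, D, E, F, G, J, L, M, N
  1-simplices (20): AB, AD, AN, BE, BJ, BL, DE, DG, DJ, DN, EF, EG, EJ, EL, FG, FM, GJ, GL, GN, LN
  2-simplices (11): ADN, BEJ, BEL, DEG, DEJ, DGJ, DGN, EFG, EGJ, EGL, GLN
  3-simplices (1): DEGJ

so the chain groups are C_0 ≅ Z^10, C_1 ≅ Z^20, C_2 ≅ Z^11, C_3 ≅ Z^1.

∂_1: C_1 → C_0 is given by ∂[p,q] = [q] − [p]. For instance
  ∂AD = D − A.
The resulting 10×20 matrix has rank 9, and its Smith normal form has invariant factors (1,1,1,1,1,1,1,1,1).

Boundary ∂_2: C_2 → C_1 sends each 2-simplex [p,q,r] to [q,r] − [p,r] + [p,q]. For instance
  ∂GLN = LN − GN + GL,
  ∂EGJ = GJ − EJ + EG.
The 20×11 boundary matrix has rank 10 and Smith normal form diag(1,1,1,1,1,1,1,1,1,1).

Boundary ∂_3: C_3 → C_2 sends each 3-simplex σ to the alternating sum Σ_i (−1)^i (σ with its i-th vertex removed). For instance
  ∂DEGJ = EGJ − DGJ + DEJ − DEG.
This gives a 11×1 integer matrix of rank 1; reducing to Smith normal form yields diagonal entries (1).

From H_k ≅ ker(∂_k) / im(∂_{k+1}) we obtain:

  H_0: rank C_0 − rank ∂_1 = 10 − 9 = 1, and the invariant factors of ∂_1 are all 1, so H_0 ≅ Z.
  H_1: rank ker ∂_1 − rank ∂_2 = (20 − 9) − 10 = 1, and the invariant factors of ∂_2 are all 1, so H_1 ≅ Z.
  H_2: rank ker ∂_2 − rank ∂_3 = (11 − 10) − 1 = 0, and the invariant factors of ∂_3 are all 1, so H_2 ≅ 0.
  H_3: rank ker ∂_3 − rank ∂_4 = (1 − 1) − 0 = 0, and there is no ∂_4, so H_3 ≅ 0.

As a check, the Euler characteristic is 10 − 20 + 11 − 1 = 0, which agrees with 1 − 1 + 0 − 0 = 0.

H_0 = Z,  H_1 = Z,  H_2 = 0,  H_3 = 0.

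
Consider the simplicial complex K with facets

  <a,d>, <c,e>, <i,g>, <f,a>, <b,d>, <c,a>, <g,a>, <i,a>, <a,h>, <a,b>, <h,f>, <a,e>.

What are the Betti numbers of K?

Order the vertices as a < b < c < d < e < f < g < h < i. Listing each simplex with vertices in this order, K has dimension 1 with simplices:

  0-simplices (9): a, b, c, d, e, f, g, h, i
  1-simplices (12): ab, ac, ad, ae, af, ag, ah, ai, bd, ce, fh, gi

giving chain groups C_0 ≅ Z^9, C_1 ≅ Z^12.

Boundary ∂_1: C_1 → C_0 is given by ∂[p,q] = [q] − [p]. For instance
  ∂ae = e − a.
This gives a 9×12 integer matrix of rank 8; reducing to Smith normal form yields diagonal entries (1,1,1,1,1,1,1,1).

Computing H_k = (kernel of ∂_k) / (image of ∂_{k+1}):

  H_0: rank C_0 − rank ∂_1 = 9 − 8 = 1, and the invariant factors of ∂_1 are all 1, so H_0 ≅ Z.
  H_1: rank ker ∂_1 − rank ∂_2 = (12 − 8) − 0 = 4, and there is no ∂_2, so H_1 ≅ Z^4.

Hence the Betti numbers are b_0 = 1, b_1 = 4.

b_0 = 1, b_1 = 4.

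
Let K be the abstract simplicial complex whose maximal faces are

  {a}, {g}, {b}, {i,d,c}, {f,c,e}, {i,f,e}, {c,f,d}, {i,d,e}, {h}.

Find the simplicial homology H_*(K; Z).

H_0 = Z^5,  H_1 = Z,  H_2 = 0.

Take the total order a < b < c < d < e < f < g < h < i on the vertex set. Then K (dimension 2) consists of the simplices:

  0-simplices (9): a, b, c, d, e, f, g, h, i
  1-simplices (10): cd, ce, cf, ci, de, df, di, ef, ei, fi
  2-simplices (5): cdf, cdi, cef, dei, efi

giving chain groups C_0 ≅ Z^9, C_1 ≅ Z^10, C_2 ≅ Z^5.

The boundary map ∂_1: C_1 → C_0 is given by ∂[p,q] = [q] − [p]. For instance
  ∂ci = i − c.
This gives a 9×10 integer matrix of rank 4; reducing to Smith normal form yields diagonal entries (1,1,1,1).

The boundary map ∂_2: C_2 → C_1 sends each 2-simplex [p,q,r] to [q,r] − [p,r] + [p,q]. For instance
  ∂efi = fi − ei + ef,
  ∂cef = ef − cf + ce.
The 10×5 boundary matrix has rank 5 and Smith normal form diag(1,1,1,1,1).

Reading off H_k = ker ∂_k / im ∂_{k+1}:

  H_0: rank C_0 − rank ∂_1 = 9 − 4 = 5, and the invariant factors of ∂_1 are all 1, so H_0 = Z^5.
  H_1: rank ker ∂_1 − rank ∂_2 = (10 − 4) − 5 = 1, and the invariant factors of ∂_2 are all 1, so H_1 = Z.
  H_2: rank ker ∂_2 − rank ∂_3 = (5 − 5) − 0 = 0, and there is no ∂_3, so H_2 = 0.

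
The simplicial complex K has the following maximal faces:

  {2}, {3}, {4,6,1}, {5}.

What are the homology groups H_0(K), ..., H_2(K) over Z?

We work with the vertex ordering 1 < 2 < 3 < 4 < 5 < 6. The simplices of K, each written with vertices in increasing order, are:

  0-simplices (6): [1], [2], [3], [4], [5], [6]
  1-simplices (3): [1,4], [1,6], [4,6]
  2-simplices (1): [1,4,6]

giving chain groups C_0 ≅ Z^6, C_1 ≅ Z^3, C_2 ≅ Z^1.

Boundary ∂_1: C_1 → C_0 sends each edge [p,q] (with p < q) to q − p. For instance
  ∂[1,4] = [4] − [1].
As a 6×3 matrix over Z this has rank 2, with invariant factors (1,1).

∂_2: C_2 → C_1 acts by ∂[p,q,r] = [q,r] − [p,r] + [p,q]. For instance
  ∂[1,4,6] = [4,6] − [1,6] + [1,4].
As a 3×1 matrix over Z this has rank 1, with invariant factors (1).

From H_k ≅ ker(∂_k) / im(∂_{k+1}) we obtain:

  H_0: rank C_0 − rank ∂_1 = 6 − 2 = 4, and the invariant factors of ∂_1 are all 1, so H_0 = Z^4.
  H_1: rank ker ∂_1 − rank ∂_2 = (3 − 2) − 1 = 0, and the invariant factors of ∂_2 are all 1, so H_1 = 0.
  H_2: rank ker ∂_2 − rank ∂_3 = (1 − 1) − 0 = 0, and there is no ∂_3, so H_2 = 0.

As a check, the Euler characteristic is 6 − 3 + 1 = 4, which agrees with 4 − 0 + 0 = 4.
(K is a triangulation of the disjoint union of the 2-simplex and a set of 3 points.)

H_0 = Z^4,  H_1 = 0,  H_2 = 0.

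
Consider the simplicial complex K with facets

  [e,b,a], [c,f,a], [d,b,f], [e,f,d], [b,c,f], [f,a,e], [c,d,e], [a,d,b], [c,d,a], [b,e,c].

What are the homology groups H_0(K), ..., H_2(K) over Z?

Order the vertices as a < b < c < d < e < f. Listing each simplex with vertices in this order, K has dimension 2 with simplices:

  0-simplices (6): a, b, c, d, e, f
  1-simplices (15): ab, ac, ad, ae, af, bc, bd, be, bf, cd, ce, cf, de, df, ef
  2-simplices (10): abd, abe, acd, acf, aef, bce, bcf, bdf, cde, def

so the chain groups are C_0 ≅ Z^6, C_1 ≅ Z^15, C_2 ≅ Z^10.

The boundary map ∂_1: C_1 → C_0 maps an edge to its endpoints' difference, ∂[p,q] = q − p. For instance
  ∂cd = d − c.
This gives a 6×15 integer matrix of rank 5; reducing to Smith normal form yields diagonal entries (1,1,1,1,1).

∂_2: C_2 → C_1 sends each 2-simplex [p,q,r] to [q,r] − [p,r] + [p,q]. For instance
  ∂abd = bd − ad + ab,
  ∂abe = be − ae + ab.
As a 15×10 matrix over Z this has rank 10, with invariant factors (1,1,1,1,1,1,1,1,1,2).

From H_k ≅ ker(∂_k) / im(∂_{k+1}) we obtain:

  H_0: rank C_0 − rank ∂_1 = 6 − 5 = 1, and the invariant factors of ∂_1 are all 1, so H_0 ≅ Z.
  H_1: rank ker ∂_1 − rank ∂_2 = (15 − 5) − 10 = 0, and ∂_2 has invariant factor 2 > 1, so H_1 ≅ Z/2.
  H_2: rank ker ∂_2 − rank ∂_3 = (10 − 10) − 0 = 0, and there is no ∂_3, so H_2 ≅ 0.

H_0 = Z,  H_1 = Z/2,  H_2 = 0.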